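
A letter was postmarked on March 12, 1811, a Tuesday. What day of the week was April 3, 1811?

Wednesday

March 1811: 31 − 12 = 19 days remain.
April 1–3, 1811: 3 days.
Total: 19 + 3 = 22 days.
22 mod 7 = 1, so 1 day after Tuesday is Wednesday.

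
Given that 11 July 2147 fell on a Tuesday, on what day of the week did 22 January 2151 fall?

Friday

July 11, 2147 → July 11, 2148: 366 days (2148 is a leap year).
July 11, 2148 → July 11, 2149: 365 days.
July 11, 2149 → July 11, 2150: 365 days.
July 2150: 31 − 11 = 20 days remain.
Then August (31), September (30), October (31), November (30), December (31): 31 + 30 + 31 + 30 + 31 = 153 days.
January 1–22, 2151: 22 days.
Residual: 195 days.
Total: 1291 days.
1291 mod 7 = 3, so 3 days after Tuesday is Friday.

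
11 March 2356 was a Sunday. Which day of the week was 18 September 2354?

Saturday

Count forward from the earlier date (September 18, 2354) to the later (March 11, 2356):
September 18, 2354 → September 18, 2355: 365 days.
September 2355: 30 − 18 = 12 days remain.
Then October (31), November (30), December (31), January (31), February 2356 (29): 31 + 30 + 31 + 31 + 29 = 152 days.
March 1–11, 2356: 11 days.
Residual: 175 days.
Total: 540 days.
540 mod 7 = 1, so 1 day before Sunday is Saturday.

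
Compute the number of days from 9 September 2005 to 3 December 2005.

September 2005: 30 − 9 = 21 days remain.
Then October (31), November (30): 31 + 30 = 61 days.
December 1–3, 2005: 3 days.
Total: 21 + 61 + 3 = 85 days.

85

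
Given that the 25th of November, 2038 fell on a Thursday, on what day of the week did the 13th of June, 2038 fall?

Count forward from the earlier date (June 13, 2038) to the later (November 25, 2038):
June 2038: 30 − 13 = 17 days remain.
Then July (31), August (31), September (30), October (31): 31 + 31 + 30 + 31 = 123 days.
November 1–25, 2038: 25 days.
Total: 17 + 123 + 25 = 165 days.
165 mod 7 = 4, so 4 days before Thursday is Sunday.

Sunday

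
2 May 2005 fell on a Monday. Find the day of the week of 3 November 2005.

Thursday

May 2005: 31 − 2 = 29 days remain.
Then June (30), July (31), August (31), September (30), October (31): 30 + 31 + 31 + 30 + 31 = 153 days.
November 1–3, 2005: 3 days.
Total: 29 + 153 + 3 = 185 days.
185 mod 7 = 3, so 3 days after Monday is Thursday.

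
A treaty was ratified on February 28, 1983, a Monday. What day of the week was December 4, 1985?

Wednesday

Day-of-year of February 28, 1983: 59.
Day-of-year of December 4, 1985: 338.
1983 has 365 days, so 365 − 59 = 306 days remain in 1983.
Full years: 1984: 366. Sum = 366.
Total: 306 + 366 + 338 = 1010 days.
1010 mod 7 = 2, so 2 days after Monday is Wednesday.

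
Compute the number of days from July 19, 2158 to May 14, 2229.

From July 19, 2158 to July 19, 2228: 70 years, of which 17 contain a Feb 29 — 53×365 + 17×366 = 25567 days.
(2200 is not a leap year (divisible by 100 but not 400).)
July 2228: 31 − 19 = 12 days remain.
Then 9 full months totalling 273 days.
May 1–14, 2229: 14 days.
Residual: 299 days.
Total: 25866 days.

25866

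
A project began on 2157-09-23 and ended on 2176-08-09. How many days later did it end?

6895

Day-of-year of September 23, 2157: 266.
Day-of-year of August 9, 2176: 222.
2157 has 365 days, so 365 − 266 = 99 days remain in 2157.
Full years 2158–2175: 14 common + 4 leap = 14×365 + 4×366 = 6574 days.
Total: 99 + 6574 + 222 = 6895 days.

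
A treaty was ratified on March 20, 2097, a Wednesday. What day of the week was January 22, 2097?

Count forward from the earlier date (January 22, 2097) to the later (March 20, 2097):
January 2097: 31 − 22 = 9 days remain.
Then February 2097 (28): 28 days.
March 1–20, 2097: 20 days.
Total: 9 + 28 + 20 = 57 days.
57 mod 7 = 1, so 1 day before Wednesday is Tuesday.

Tuesday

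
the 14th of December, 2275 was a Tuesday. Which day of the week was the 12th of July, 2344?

Day-of-year of December 14, 2275: 348.
Day-of-year of July 12, 2344: 194.
2275 has 365 days, so 365 − 348 = 17 days remain in 2275.
Full years 2276–2343: 52 common + 16 leap = 52×365 + 16×366 = 24836 days.
Total: 17 + 24836 + 194 = 25047 days.
25047 mod 7 = 1, so 1 day after Tuesday is Wednesday.

Wednesday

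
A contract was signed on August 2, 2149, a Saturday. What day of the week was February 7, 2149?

Count forward from the earlier date (February 7, 2149) to the later (August 2, 2149):
February 2149: 28 − 7 = 21 days remain (2149 is not a leap year, so February has 28 days).
Then March (31), April (30), May (31), June (30), July (31): 31 + 30 + 31 + 30 + 31 = 153 days.
August 1–2, 2149: 2 days.
Total: 21 + 153 + 2 = 176 days.
176 mod 7 = 1, so 1 day before Saturday is Friday.

Friday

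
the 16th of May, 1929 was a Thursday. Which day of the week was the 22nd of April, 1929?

Monday

Count forward from the earlier date (April 22, 1929) to the later (May 16, 1929):
April 1929: 30 − 22 = 8 days remain.
May 1–16, 1929: 16 days.
Total: 8 + 16 = 24 days.
24 mod 7 = 3, so 3 days before Thursday is Monday.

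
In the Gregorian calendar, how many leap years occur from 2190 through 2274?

20

Years divisible by 4: 2192, 2196, …, 2272 — 21 in all.
Of these, 2200 is divisible by 100 but not 400, so not leap.
Leap years: 21 − 1 = 20.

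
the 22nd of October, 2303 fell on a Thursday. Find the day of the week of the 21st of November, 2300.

Wednesday

Count forward from the earlier date (November 21, 2300) to the later (October 22, 2303):
Day-of-year of November 21, 2300: 325.
Day-of-year of October 22, 2303: 295.
2300 has 365 days, so 365 − 325 = 40 days remain in 2300.
Full years: 2301: 365; 2302: 365. Sum = 730.
Total: 40 + 730 + 295 = 1065 days.
1065 mod 7 = 1, so 1 day before Thursday is Wednesday.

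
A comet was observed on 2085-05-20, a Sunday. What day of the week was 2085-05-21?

Monday

Within May 2085: 21 − 20 = 1 day.
1 mod 7 = 1, so 1 day after Sunday is Monday.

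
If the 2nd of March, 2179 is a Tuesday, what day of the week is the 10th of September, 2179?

Friday

March 2179: 31 − 2 = 29 days remain.
Then April (30), May (31), June (30), July (31), August (31): 30 + 31 + 30 + 31 + 31 = 153 days.
September 1–10, 2179: 10 days.
Total: 29 + 153 + 10 = 192 days.
192 mod 7 = 3, so 3 days after Tuesday is Friday.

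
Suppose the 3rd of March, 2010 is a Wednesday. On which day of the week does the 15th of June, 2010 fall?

March 2010: 31 − 3 = 28 days remain.
Then April (30), May (31): 30 + 31 = 61 days.
June 1–15, 2010: 15 days.
Total: 28 + 61 + 15 = 104 days.
104 mod 7 = 6, so 6 days after Wednesday is Tuesday.

Tuesday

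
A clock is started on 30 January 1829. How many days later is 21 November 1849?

From January 30, 1829 to January 30, 1849: 20 years, of which 5 contain a Feb 29 — 15×365 + 5×366 = 7305 days.
January 1849: 31 − 30 = 1 day remains.
Then 9 full months totalling 273 days.
November 1–21, 1849: 21 days.
Residual: 295 days.
Total: 7600 days.

7600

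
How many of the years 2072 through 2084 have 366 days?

4

Years divisible by 4 in [2072, 2084]: 2072, 2076, 2080, 2084.
No century exceptions apply. Count: 4.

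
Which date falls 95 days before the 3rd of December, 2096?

the 30th of August, 2096

Count 95 days before December 3, 2096:
August 2096: 31 − 30 = 1 day remains.
Then September (30), October (31), November (30): 30 + 31 + 30 = 91 days.
December 1–3, 2096: 3 days.
Total: 1 + 91 + 3 = 95 days.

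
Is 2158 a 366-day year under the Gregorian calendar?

No

2158 is not a leap year.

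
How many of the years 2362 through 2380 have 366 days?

5

Years divisible by 4 in [2362, 2380]: 2364, 2368, 2372, 2376, 2380.
No century exceptions apply. Count: 5.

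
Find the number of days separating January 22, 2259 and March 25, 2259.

January 2259: 31 − 22 = 9 days remain.
Then February 2259 (28): 28 days.
March 1–25, 2259: 25 days.
Total: 9 + 28 + 25 = 62 days.

62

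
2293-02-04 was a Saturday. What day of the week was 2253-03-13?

Count forward from the earlier date (March 13, 2253) to the later (February 4, 2293):
From March 13, 2253 to March 13, 2292: 39 years, of which 10 contain a Feb 29 — 29×365 + 10×366 = 14245 days.
March 2292: 31 − 13 = 18 days remain.
Then 10 full months totalling 306 days.
February 1–4, 2293: 4 days (2293 is not a leap year).
Residual: 328 days.
Total: 14573 days.
14573 mod 7 = 6, so 6 days before Saturday is Sunday.

Sunday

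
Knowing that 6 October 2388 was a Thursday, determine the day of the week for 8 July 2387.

Count forward from the earlier date (July 8, 2387) to the later (October 6, 2388):
Day-of-year of July 8, 2387: 189.
Day-of-year of October 6, 2388: 280.
2387 has 365 days, so 365 − 189 = 176 days remain in 2387.
Total: 176 + 280 = 456 days.
456 mod 7 = 1, so 1 day before Thursday is Wednesday.

Wednesday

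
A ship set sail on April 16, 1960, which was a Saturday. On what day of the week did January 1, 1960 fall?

Friday

Count forward from the earlier date (January 1, 1960) to the later (April 16, 1960):
January 1960: 31 − 1 = 30 days remain.
Then February 1960 (29), March (31): 29 + 31 = 60 days.
April 1–16, 1960: 16 days.
Total: 30 + 60 + 16 = 106 days.
106 mod 7 = 1, so 1 day before Saturday is Friday.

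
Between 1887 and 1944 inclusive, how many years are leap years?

Years divisible by 4: 1888, 1892, …, 1944 — 15 in all.
Of these, 1900 is divisible by 100 but not 400, so not leap.
Leap years: 15 − 1 = 14.

14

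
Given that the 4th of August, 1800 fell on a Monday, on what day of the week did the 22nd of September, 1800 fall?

Monday

August 1800: 31 − 4 = 27 days remain.
September 1–22, 1800: 22 days.
Total: 27 + 22 = 49 days.
49 is a multiple of 7, so the 22nd of September, 1800 falls on the same weekday: Monday.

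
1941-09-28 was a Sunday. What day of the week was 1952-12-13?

Day-of-year of September 28, 1941: 271.
Day-of-year of December 13, 1952: 348.
1941 has 365 days, so 365 − 271 = 94 days remain in 1941.
Full years 1942–1951: 8 common + 2 leap = 8×365 + 2×366 = 3652 days.
Total: 94 + 3652 + 348 = 4094 days.
4094 mod 7 = 6, so 6 days after Sunday is Saturday.

Saturday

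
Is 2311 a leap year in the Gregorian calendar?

No

2311 is not a leap year.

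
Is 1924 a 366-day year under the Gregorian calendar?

1924 is a leap year.

Yes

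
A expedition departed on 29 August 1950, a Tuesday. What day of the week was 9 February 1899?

Count forward from the earlier date (February 9, 1899) to the later (August 29, 1950):
From February 9, 1899 to February 9, 1950: 51 years, of which 12 contain a Feb 29 — 39×365 + 12×366 = 18627 days.
(1900 is not a leap year (divisible by 100 but not 400).)
February 1950: 28 − 9 = 19 days remain (1950 is not a leap year, so February has 28 days).
Then March (31), April (30), May (31), June (30), July (31): 31 + 30 + 31 + 30 + 31 = 153 days.
August 1–29, 1950: 29 days.
Residual: 201 days.
Total: 18828 days.
18828 mod 7 = 5, so 5 days before Tuesday is Thursday.

Thursday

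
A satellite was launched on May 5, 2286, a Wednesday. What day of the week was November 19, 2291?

Thursday

Day-of-year of May 5, 2286: 125.
Day-of-year of November 19, 2291: 323.
2286 has 365 days, so 365 − 125 = 240 days remain in 2286.
Full years: 2287: 365; 2288: 366; 2289: 365; 2290: 365. Sum = 1461.
Total: 240 + 1461 + 323 = 2024 days.
2024 mod 7 = 1, so 1 day after Wednesday is Thursday.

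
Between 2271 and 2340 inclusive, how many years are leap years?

17

Years divisible by 4: 2272, 2276, …, 2340 — 18 in all.
Of these, 2300 is divisible by 100 but not 400, so not leap.
Leap years: 18 − 1 = 17.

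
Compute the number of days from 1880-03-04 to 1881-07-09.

492

Day-of-year of March 4, 1880: 64.
Day-of-year of July 9, 1881: 190.
1880 has 366 days, so 366 − 64 = 302 days remain in 1880.
Total: 302 + 190 = 492 days.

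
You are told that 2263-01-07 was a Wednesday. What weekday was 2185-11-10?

Thursday

Count forward from the earlier date (November 10, 2185) to the later (January 7, 2263):
Day-of-year of November 10, 2185: 314.
Day-of-year of January 7, 2263: 7.
2185 has 365 days, so 365 − 314 = 51 days remain in 2185.
Full years 2186–2262: 59 common + 18 leap = 59×365 + 18×366 = 28123 days.
Total: 51 + 28123 + 7 = 28181 days.
28181 mod 7 = 6, so 6 days before Wednesday is Thursday.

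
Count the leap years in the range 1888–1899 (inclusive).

Years divisible by 4 in [1888, 1899]: 1888, 1892, 1896.
No century exceptions apply. Count: 3.

3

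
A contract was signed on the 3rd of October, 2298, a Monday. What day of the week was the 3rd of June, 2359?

Wednesday

Day-of-year of October 3, 2298: 276.
Day-of-year of June 3, 2359: 154.
2298 has 365 days, so 365 − 276 = 89 days remain in 2298.
Full years 2299–2358: 46 common + 14 leap = 46×365 + 14×366 = 21914 days.
Total: 89 + 21914 + 154 = 22157 days.
22157 mod 7 = 2, so 2 days after Monday is Wednesday.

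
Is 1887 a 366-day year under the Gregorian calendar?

No

1887 is not a leap year.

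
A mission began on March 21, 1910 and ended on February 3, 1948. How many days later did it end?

13833

From March 21, 1910 to March 21, 1947: 37 years, of which 9 contain a Feb 29 — 28×365 + 9×366 = 13514 days.
March 1947: 31 − 21 = 10 days remain.
Then 10 full months totalling 306 days.
February 1–3, 1948: 3 days (1948 is a leap year).
Residual: 319 days.
Total: 13833 days.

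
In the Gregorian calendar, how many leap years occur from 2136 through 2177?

Years divisible by 4 in [2136, 2177]: 2136, 2140, 2144, 2148, 2152, 2156, 2160, 2164, 2168, 2172, 2176.
No century exceptions apply. Count: 11.

11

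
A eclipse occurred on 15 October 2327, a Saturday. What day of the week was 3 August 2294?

Count forward from the earlier date (August 3, 2294) to the later (October 15, 2327):
From August 3, 2294 to August 3, 2327: 33 years, of which 7 contain a Feb 29 — 26×365 + 7×366 = 12052 days.
(2300 is not a leap year (divisible by 100 but not 400).)
August 2327: 31 − 3 = 28 days remain.
Then September (30): 30 days.
October 1–15, 2327: 15 days.
Residual: 73 days.
Total: 12125 days.
12125 mod 7 = 1, so 1 day before Saturday is Friday.

Friday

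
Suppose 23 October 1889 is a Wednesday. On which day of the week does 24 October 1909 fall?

Sunday

Day-of-year of October 23, 1889: 296.
Day-of-year of October 24, 1909: 297.
1889 has 365 days, so 365 − 296 = 69 days remain in 1889.
Full years 1890–1908: 15 common + 4 leap = 15×365 + 4×366 = 6939 days.
Total: 69 + 6939 + 297 = 7305 days.
7305 mod 7 = 4, so 4 days after Wednesday is Sunday.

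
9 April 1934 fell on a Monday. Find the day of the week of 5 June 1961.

Monday

Day-of-year of April 9, 1934: 99.
Day-of-year of June 5, 1961: 156.
1934 has 365 days, so 365 − 99 = 266 days remain in 1934.
Full years 1935–1960: 19 common + 7 leap = 19×365 + 7×366 = 9497 days.
Total: 266 + 9497 + 156 = 9919 days.
9919 is a multiple of 7, so 5 June 1961 falls on the same weekday: Monday.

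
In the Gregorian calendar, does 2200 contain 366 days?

No

2200 is not a leap year (divisible by 100 but not 400).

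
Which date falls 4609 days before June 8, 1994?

October 25, 1981

Count 4609 days before June 8, 1994:
From October 25, 1981 to October 25, 1993: 12 years, of which 3 contain a Feb 29 — 9×365 + 3×366 = 4383 days.
October 1993: 31 − 25 = 6 days remain.
Then November (30), December (31), January (31), February 1994 (28), March (31), April (30), May (31): 30 + 31 + 31 + 28 + 31 + 30 + 31 = 212 days.
June 1–8, 1994: 8 days.
Residual: 226 days.
Total: 4609 days.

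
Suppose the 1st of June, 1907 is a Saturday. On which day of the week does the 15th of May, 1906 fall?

Count forward from the earlier date (May 15, 1906) to the later (June 1, 1907):
May 1906: 31 − 15 = 16 days remain.
Then 12 full months totalling 365 days.
June 1, 1907: 1 day.
Total: 16 + 365 + 1 = 382 days.
382 mod 7 = 4, so 4 days before Saturday is Tuesday.

Tuesday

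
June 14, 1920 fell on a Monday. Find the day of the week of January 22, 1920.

Thursday

Count forward from the earlier date (January 22, 1920) to the later (June 14, 1920):
January 1920: 31 − 22 = 9 days remain.
Then February 1920 (29), March (31), April (30), May (31): 29 + 31 + 30 + 31 = 121 days.
June 1–14, 1920: 14 days.
Total: 9 + 121 + 14 = 144 days.
144 mod 7 = 4, so 4 days before Monday is Thursday.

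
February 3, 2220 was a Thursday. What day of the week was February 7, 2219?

Sunday

Count forward from the earlier date (February 7, 2219) to the later (February 3, 2220):
Day-of-year of February 7, 2219: 38.
Day-of-year of February 3, 2220: 34.
2219 has 365 days, so 365 − 38 = 327 days remain in 2219.
Total: 327 + 34 = 361 days.
361 mod 7 = 4, so 4 days before Thursday is Sunday.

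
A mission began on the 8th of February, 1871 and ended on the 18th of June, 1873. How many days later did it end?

861

February 1871: 28 − 8 = 20 days remain (1871 is not a leap year, so February has 28 days).
Then 27 full months totalling 823 days.
June 1–18, 1873: 18 days.
Total: 20 + 823 + 18 = 861 days.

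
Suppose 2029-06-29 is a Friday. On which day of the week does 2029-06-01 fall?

Friday

Count forward from the earlier date (June 1, 2029) to the later (June 29, 2029):
Within June 2029: 29 − 1 = 28 days.
28 is a multiple of 7, so 2029-06-01 falls on the same weekday: Friday.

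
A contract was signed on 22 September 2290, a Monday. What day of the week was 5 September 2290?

Friday

Count forward from the earlier date (September 5, 2290) to the later (September 22, 2290):
Within September 2290: 22 − 5 = 17 days.
17 mod 7 = 3, so 3 days before Monday is Friday.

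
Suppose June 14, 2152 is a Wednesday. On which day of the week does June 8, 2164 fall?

Friday

Day-of-year of June 14, 2152: 166.
Day-of-year of June 8, 2164: 160.
2152 has 366 days, so 366 − 166 = 200 days remain in 2152.
Full years 2153–2163: 9 common + 2 leap = 9×365 + 2×366 = 4017 days.
Total: 200 + 4017 + 160 = 4377 days.
4377 mod 7 = 2, so 2 days after Wednesday is Friday.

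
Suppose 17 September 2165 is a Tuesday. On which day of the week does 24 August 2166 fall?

September 2165: 30 − 17 = 13 days remain.
Then 10 full months totalling 304 days.
August 1–24, 2166: 24 days.
Residual: 341 days.
Total: 341 days.
341 mod 7 = 5, so 5 days after Tuesday is Sunday.

Sunday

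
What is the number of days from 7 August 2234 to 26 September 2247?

Day-of-year of August 7, 2234: 219.
Day-of-year of September 26, 2247: 269.
2234 has 365 days, so 365 − 219 = 146 days remain in 2234.
Full years 2235–2246: 9 common + 3 leap = 9×365 + 3×366 = 4383 days.
Total: 146 + 4383 + 269 = 4798 days.

4798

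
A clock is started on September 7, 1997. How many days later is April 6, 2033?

Day-of-year of September 7, 1997: 250.
Day-of-year of April 6, 2033: 96.
1997 has 365 days, so 365 − 250 = 115 days remain in 1997.
Full years 1998–2032: 26 common + 9 leap = 26×365 + 9×366 = 12784 days.
Total: 115 + 12784 + 96 = 12995 days.

12995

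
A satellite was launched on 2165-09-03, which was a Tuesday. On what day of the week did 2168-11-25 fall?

Friday

September 3, 2165 → September 3, 2166: 365 days.
September 3, 2166 → September 3, 2167: 365 days.
September 3, 2167 → September 3, 2168: 366 days (2168 is a leap year).
September 2168: 30 − 3 = 27 days remain.
Then October (31): 31 days.
November 1–25, 2168: 25 days.
Residual: 83 days.
Total: 1179 days.
1179 mod 7 = 3, so 3 days after Tuesday is Friday.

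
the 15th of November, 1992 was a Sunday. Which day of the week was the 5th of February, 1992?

Count forward from the earlier date (February 5, 1992) to the later (November 15, 1992):
February 1992: 29 − 5 = 24 days remain (1992 is a leap year, so February has 29 days).
Then March (31), April (30), May (31), June (30), July (31), August (31), September (30), October (31): 31 + 30 + 31 + 30 + 31 + 31 + 30 + 31 = 245 days.
November 1–15, 1992: 15 days.
Total: 24 + 245 + 15 = 284 days.
284 mod 7 = 4, so 4 days before Sunday is Wednesday.

Wednesday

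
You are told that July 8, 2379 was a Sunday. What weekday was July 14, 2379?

Within July 2379: 14 − 8 = 6 days.
6 mod 7 = 6, so 6 days after Sunday is Saturday.

Saturday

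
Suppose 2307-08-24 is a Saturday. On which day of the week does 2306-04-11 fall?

Wednesday

Count forward from the earlier date (April 11, 2306) to the later (August 24, 2307):
April 2306: 30 − 11 = 19 days remain.
Then 15 full months totalling 457 days.
August 1–24, 2307: 24 days.
Total: 19 + 457 + 24 = 500 days.
500 mod 7 = 3, so 3 days before Saturday is Wednesday.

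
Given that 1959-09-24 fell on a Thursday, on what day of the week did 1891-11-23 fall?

Count forward from the earlier date (November 23, 1891) to the later (September 24, 1959):
Day-of-year of November 23, 1891: 327.
Day-of-year of September 24, 1959: 267.
1891 has 365 days, so 365 − 327 = 38 days remain in 1891.
Full years 1892–1958: 51 common + 16 leap = 51×365 + 16×366 = 24471 days.
Total: 38 + 24471 + 267 = 24776 days.
24776 mod 7 = 3, so 3 days before Thursday is Monday.

Monday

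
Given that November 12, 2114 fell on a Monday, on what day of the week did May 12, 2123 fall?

Wednesday

Day-of-year of November 12, 2114: 316.
Day-of-year of May 12, 2123: 132.
2114 has 365 days, so 365 − 316 = 49 days remain in 2114.
Full years 2115–2122: 6 common + 2 leap = 6×365 + 2×366 = 2922 days.
Total: 49 + 2922 + 132 = 3103 days.
3103 mod 7 = 2, so 2 days after Monday is Wednesday.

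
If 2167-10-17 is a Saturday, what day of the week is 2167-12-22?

October 2167: 31 − 17 = 14 days remain.
Then November (30): 30 days.
December 1–22, 2167: 22 days.
Total: 14 + 30 + 22 = 66 days.
66 mod 7 = 3, so 3 days after Saturday is Tuesday.

Tuesday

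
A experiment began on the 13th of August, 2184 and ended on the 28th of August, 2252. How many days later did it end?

24851

Day-of-year of August 13, 2184: 226.
Day-of-year of August 28, 2252: 241.
2184 has 366 days, so 366 − 226 = 140 days remain in 2184.
Full years 2185–2251: 52 common + 15 leap = 52×365 + 15×366 = 24470 days.
Total: 140 + 24470 + 241 = 24851 days.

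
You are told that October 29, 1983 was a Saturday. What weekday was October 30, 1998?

Friday

From October 29, 1983 to October 29, 1998: 15 years, of which 4 contain a Feb 29 — 11×365 + 4×366 = 5479 days.
Within October 1998: 30 − 29 = 1 day.
Total: 5480 days.
5480 mod 7 = 6, so 6 days after Saturday is Friday.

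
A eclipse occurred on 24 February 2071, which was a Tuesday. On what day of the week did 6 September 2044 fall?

Count forward from the earlier date (September 6, 2044) to the later (February 24, 2071):
Day-of-year of September 6, 2044: 250.
Day-of-year of February 24, 2071: 55.
2044 has 366 days, so 366 − 250 = 116 days remain in 2044.
Full years 2045–2070: 20 common + 6 leap = 20×365 + 6×366 = 9496 days.
Total: 116 + 9496 + 55 = 9667 days.
9667 is a multiple of 7, so 6 September 2044 falls on the same weekday: Tuesday.

Tuesday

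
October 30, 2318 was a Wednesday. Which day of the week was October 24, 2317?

Count forward from the earlier date (October 24, 2317) to the later (October 30, 2318):
Day-of-year of October 24, 2317: 297.
Day-of-year of October 30, 2318: 303.
2317 has 365 days, so 365 − 297 = 68 days remain in 2317.
Total: 68 + 303 = 371 days.
371 is a multiple of 7, so October 24, 2317 falls on the same weekday: Wednesday.

Wednesday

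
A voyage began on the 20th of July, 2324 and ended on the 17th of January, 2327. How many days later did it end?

911

Day-of-year of July 20, 2324: 202.
Day-of-year of January 17, 2327: 17.
2324 has 366 days, so 366 − 202 = 164 days remain in 2324.
Full years: 2325: 365; 2326: 365. Sum = 730.
Total: 164 + 730 + 17 = 911 days.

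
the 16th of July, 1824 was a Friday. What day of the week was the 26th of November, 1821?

Monday

Count forward from the earlier date (November 26, 1821) to the later (July 16, 1824):
Day-of-year of November 26, 1821: 330.
Day-of-year of July 16, 1824: 198.
1821 has 365 days, so 365 − 330 = 35 days remain in 1821.
Full years: 1822: 365; 1823: 365. Sum = 730.
Total: 35 + 730 + 198 = 963 days.
963 mod 7 = 4, so 4 days before Friday is Monday.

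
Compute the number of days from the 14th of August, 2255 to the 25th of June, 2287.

11638

Day-of-year of August 14, 2255: 226.
Day-of-year of June 25, 2287: 176.
2255 has 365 days, so 365 − 226 = 139 days remain in 2255.
Full years 2256–2286: 23 common + 8 leap = 23×365 + 8×366 = 11323 days.
Total: 139 + 11323 + 176 = 11638 days.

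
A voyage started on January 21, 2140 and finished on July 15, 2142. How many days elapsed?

906

January 2140: 31 − 21 = 10 days remain.
Then 29 full months totalling 881 days.
July 1–15, 2142: 15 days.
Total: 10 + 881 + 15 = 906 days.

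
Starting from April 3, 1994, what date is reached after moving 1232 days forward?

August 17, 1997

Count 1232 days after April 3, 1994:
April 3, 1994 → April 3, 1995: 365 days.
April 3, 1995 → April 3, 1996: 366 days (1996 is a leap year).
April 3, 1996 → April 3, 1997: 365 days.
April 1997: 30 − 3 = 27 days remain.
Then May (31), June (30), July (31): 31 + 30 + 31 = 92 days.
August 1–17, 1997: 17 days.
Residual: 136 days.
Total: 1232 days.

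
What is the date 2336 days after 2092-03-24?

2098-08-16

Count 2336 days after March 24, 2092:
March 24, 2092 → March 24, 2093: 365 days.
March 24, 2093 → March 24, 2094: 365 days.
March 24, 2094 → March 24, 2095: 365 days.
March 24, 2095 → March 24, 2096: 366 days (2096 is a leap year).
March 24, 2096 → March 24, 2097: 365 days.
March 24, 2097 → March 24, 2098: 365 days.
March 2098: 31 − 24 = 7 days remain.
Then April (30), May (31), June (30), July (31): 30 + 31 + 30 + 31 = 122 days.
August 1–16, 2098: 16 days.
Residual: 145 days.
Total: 2336 days.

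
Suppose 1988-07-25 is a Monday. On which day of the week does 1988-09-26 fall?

July 1988: 31 − 25 = 6 days remain.
Then August (31): 31 days.
September 1–26, 1988: 26 days.
Total: 6 + 31 + 26 = 63 days.
63 is a multiple of 7, so 1988-09-26 falls on the same weekday: Monday.

Monday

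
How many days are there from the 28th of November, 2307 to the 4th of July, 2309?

584

November 28, 2307 → November 28, 2308: 366 days (2308 is a leap year).
November 2308: 30 − 28 = 2 days remain.
Then December (31), January (31), February 2309 (28), March (31), April (30), May (31), June (30): 31 + 31 + 28 + 31 + 30 + 31 + 30 = 212 days.
July 1–4, 2309: 4 days.
Residual: 218 days.
Total: 584 days.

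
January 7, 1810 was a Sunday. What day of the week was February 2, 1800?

Sunday

Count forward from the earlier date (February 2, 1800) to the later (January 7, 1810):
Day-of-year of February 2, 1800: 33.
Day-of-year of January 7, 1810: 7.
1800 has 365 days, so 365 − 33 = 332 days remain in 1800.
Full years 1801–1809: 7 common + 2 leap = 7×365 + 2×366 = 3287 days.
Total: 332 + 3287 + 7 = 3626 days.
3626 is a multiple of 7, so February 2, 1800 falls on the same weekday: Sunday.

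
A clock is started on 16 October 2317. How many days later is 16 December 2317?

61

October 2317: 31 − 16 = 15 days remain.
Then November (30): 30 days.
December 1–16, 2317: 16 days.
Total: 15 + 30 + 16 = 61 days.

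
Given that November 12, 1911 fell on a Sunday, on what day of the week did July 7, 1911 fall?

Friday

Count forward from the earlier date (July 7, 1911) to the later (November 12, 1911):
July 1911: 31 − 7 = 24 days remain.
Then August (31), September (30), October (31): 31 + 30 + 31 = 92 days.
November 1–12, 1911: 12 days.
Total: 24 + 92 + 12 = 128 days.
128 mod 7 = 2, so 2 days before Sunday is Friday.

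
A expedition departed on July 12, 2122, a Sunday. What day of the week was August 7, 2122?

Friday

July 2122: 31 − 12 = 19 days remain.
August 1–7, 2122: 7 days.
Total: 19 + 7 = 26 days.
26 mod 7 = 5, so 5 days after Sunday is Friday.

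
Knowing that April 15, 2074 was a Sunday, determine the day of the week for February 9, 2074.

Count forward from the earlier date (February 9, 2074) to the later (April 15, 2074):
February 2074: 28 − 9 = 19 days remain (2074 is not a leap year, so February has 28 days).
Then March (31): 31 days.
April 1–15, 2074: 15 days.
Total: 19 + 31 + 15 = 65 days.
65 mod 7 = 2, so 2 days before Sunday is Friday.

Friday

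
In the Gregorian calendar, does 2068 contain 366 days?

Yes

2068 is a leap year.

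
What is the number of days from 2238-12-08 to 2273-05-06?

12568

From December 8, 2238 to December 8, 2272: 34 years, of which 9 contain a Feb 29 — 25×365 + 9×366 = 12419 days.
December 2272: 31 − 8 = 23 days remain.
Then January (31), February 2273 (28), March (31), April (30): 31 + 28 + 31 + 30 = 120 days.
May 1–6, 2273: 6 days.
Residual: 149 days.
Total: 12568 days.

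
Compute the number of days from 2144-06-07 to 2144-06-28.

Within June 2144: 28 − 7 = 21 days.

21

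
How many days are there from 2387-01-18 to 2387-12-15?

331

January 2387: 31 − 18 = 13 days remain.
Then 10 full months totalling 303 days.
December 1–15, 2387: 15 days.
Total: 13 + 303 + 15 = 331 days.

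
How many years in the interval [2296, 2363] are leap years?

16

Years divisible by 4: 2296, 2300, …, 2360 — 17 in all.
Of these, 2300 is divisible by 100 but not 400, so not leap.
Leap years: 17 − 1 = 16.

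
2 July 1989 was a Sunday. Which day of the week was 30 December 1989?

Saturday

July 1989: 31 − 2 = 29 days remain.
Then August (31), September (30), October (31), November (30): 31 + 30 + 31 + 30 = 122 days.
December 1–30, 1989: 30 days.
Total: 29 + 122 + 30 = 181 days.
181 mod 7 = 6, so 6 days after Sunday is Saturday.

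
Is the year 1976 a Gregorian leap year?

Yes

1976 is a leap year.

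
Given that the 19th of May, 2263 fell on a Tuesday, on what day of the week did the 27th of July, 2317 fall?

Friday

From May 19, 2263 to May 19, 2317: 54 years, of which 13 contain a Feb 29 — 41×365 + 13×366 = 19723 days.
(2300 is not a leap year (divisible by 100 but not 400).)
May 2317: 31 − 19 = 12 days remain.
Then June (30): 30 days.
July 1–27, 2317: 27 days.
Residual: 69 days.
Total: 19792 days.
19792 mod 7 = 3, so 3 days after Tuesday is Friday.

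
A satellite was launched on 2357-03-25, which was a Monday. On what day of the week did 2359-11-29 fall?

Sunday

Day-of-year of March 25, 2357: 84.
Day-of-year of November 29, 2359: 333.
2357 has 365 days, so 365 − 84 = 281 days remain in 2357.
Full years: 2358: 365. Sum = 365.
Total: 281 + 365 + 333 = 979 days.
979 mod 7 = 6, so 6 days after Monday is Sunday.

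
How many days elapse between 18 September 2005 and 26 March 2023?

6398

From September 18, 2005 to September 18, 2022: 17 years, of which 4 contain a Feb 29 — 13×365 + 4×366 = 6209 days.
September 2022: 30 − 18 = 12 days remain.
Then October (31), November (30), December (31), January (31), February 2023 (28): 31 + 30 + 31 + 31 + 28 = 151 days.
March 1–26, 2023: 26 days.
Residual: 189 days.
Total: 6398 days.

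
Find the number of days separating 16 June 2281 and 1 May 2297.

From June 16, 2281 to June 16, 2296: 15 years, of which 4 contain a Feb 29 — 11×365 + 4×366 = 5479 days.
June 2296: 30 − 16 = 14 days remain.
Then 10 full months totalling 304 days.
May 1, 2297: 1 day.
Residual: 319 days.
Total: 5798 days.

5798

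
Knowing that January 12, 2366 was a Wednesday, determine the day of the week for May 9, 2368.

Day-of-year of January 12, 2366: 12.
Day-of-year of May 9, 2368: 130.
2366 has 365 days, so 365 − 12 = 353 days remain in 2366.
Full years: 2367: 365. Sum = 365.
Total: 353 + 365 + 130 = 848 days.
848 mod 7 = 1, so 1 day after Wednesday is Thursday.

Thursday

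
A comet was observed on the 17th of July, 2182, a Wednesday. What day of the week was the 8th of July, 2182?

Count forward from the earlier date (July 8, 2182) to the later (July 17, 2182):
Within July 2182: 17 − 8 = 9 days.
9 mod 7 = 2, so 2 days before Wednesday is Monday.

Monday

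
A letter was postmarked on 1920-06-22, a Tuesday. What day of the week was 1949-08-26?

From June 22, 1920 to June 22, 1949: 29 years, of which 7 contain a Feb 29 — 22×365 + 7×366 = 10592 days.
June 1949: 30 − 22 = 8 days remain.
Then July (31): 31 days.
August 1–26, 1949: 26 days.
Residual: 65 days.
Total: 10657 days.
10657 mod 7 = 3, so 3 days after Tuesday is Friday.

Friday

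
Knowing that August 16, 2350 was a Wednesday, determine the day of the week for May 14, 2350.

Sunday

Count forward from the earlier date (May 14, 2350) to the later (August 16, 2350):
May 2350: 31 − 14 = 17 days remain.
Then June (30), July (31): 30 + 31 = 61 days.
August 1–16, 2350: 16 days.
Total: 17 + 61 + 16 = 94 days.
94 mod 7 = 3, so 3 days before Wednesday is Sunday.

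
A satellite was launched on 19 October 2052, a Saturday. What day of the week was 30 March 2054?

Monday

Day-of-year of October 19, 2052: 293.
Day-of-year of March 30, 2054: 89.
2052 has 366 days, so 366 − 293 = 73 days remain in 2052.
Full years: 2053: 365. Sum = 365.
Total: 73 + 365 + 89 = 527 days.
527 mod 7 = 2, so 2 days after Saturday is Monday.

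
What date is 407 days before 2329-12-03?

2328-10-22

Count 407 days before December 3, 2329:
October 2328: 31 − 22 = 9 days remain.
Then 13 full months totalling 395 days.
December 1–3, 2329: 3 days.
Total: 9 + 395 + 3 = 407 days.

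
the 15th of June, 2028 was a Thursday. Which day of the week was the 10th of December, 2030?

June 15, 2028 → June 15, 2029: 365 days.
June 15, 2029 → June 15, 2030: 365 days.
June 2030: 30 − 15 = 15 days remain.
Then July (31), August (31), September (30), October (31), November (30): 31 + 31 + 30 + 31 + 30 = 153 days.
December 1–10, 2030: 10 days.
Residual: 178 days.
Total: 908 days.
908 mod 7 = 5, so 5 days after Thursday is Tuesday.

Tuesday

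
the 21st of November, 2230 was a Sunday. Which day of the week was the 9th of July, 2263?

From November 21, 2230 to November 21, 2262: 32 years, of which 8 contain a Feb 29 — 24×365 + 8×366 = 11688 days.
November 2262: 30 − 21 = 9 days remain.
Then December (31), January (31), February 2263 (28), March (31), April (30), May (31), June (30): 31 + 31 + 28 + 31 + 30 + 31 + 30 = 212 days.
July 1–9, 2263: 9 days.
Residual: 230 days.
Total: 11918 days.
11918 mod 7 = 4, so 4 days after Sunday is Thursday.

Thursday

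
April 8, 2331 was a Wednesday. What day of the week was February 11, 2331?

Count forward from the earlier date (February 11, 2331) to the later (April 8, 2331):
February 2331: 28 − 11 = 17 days remain (2331 is not a leap year, so February has 28 days).
Then March (31): 31 days.
April 1–8, 2331: 8 days.
Total: 17 + 31 + 8 = 56 days.
56 is a multiple of 7, so February 11, 2331 falls on the same weekday: Wednesday.

Wednesday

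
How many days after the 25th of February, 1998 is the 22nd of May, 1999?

February 25, 1998 → February 25, 1999: 365 days.
February 1999: 28 − 25 = 3 days remain (1999 is not a leap year, so February has 28 days).
Then March (31), April (30): 31 + 30 = 61 days.
May 1–22, 1999: 22 days.
Residual: 86 days.
Total: 451 days.

451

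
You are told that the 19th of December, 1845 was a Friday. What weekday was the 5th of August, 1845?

Count forward from the earlier date (August 5, 1845) to the later (December 19, 1845):
August 1845: 31 − 5 = 26 days remain.
Then September (30), October (31), November (30): 30 + 31 + 30 = 91 days.
December 1–19, 1845: 19 days.
Total: 26 + 91 + 19 = 136 days.
136 mod 7 = 3, so 3 days before Friday is Tuesday.

Tuesday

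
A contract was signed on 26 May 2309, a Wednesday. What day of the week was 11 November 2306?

Sunday

Count forward from the earlier date (November 11, 2306) to the later (May 26, 2309):
November 11, 2306 → November 11, 2307: 365 days.
November 11, 2307 → November 11, 2308: 366 days (2308 is a leap year).
November 2308: 30 − 11 = 19 days remain.
Then December (31), January (31), February 2309 (28), March (31), April (30): 31 + 31 + 28 + 31 + 30 = 151 days.
May 1–26, 2309: 26 days.
Residual: 196 days.
Total: 927 days.
927 mod 7 = 3, so 3 days before Wednesday is Sunday.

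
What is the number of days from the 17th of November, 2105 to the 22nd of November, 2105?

Within November 2105: 22 − 17 = 5 days.

5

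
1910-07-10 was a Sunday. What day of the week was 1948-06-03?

Thursday

Day-of-year of July 10, 1910: 191.
Day-of-year of June 3, 1948: 155.
1910 has 365 days, so 365 − 191 = 174 days remain in 1910.
Full years 1911–1947: 28 common + 9 leap = 28×365 + 9×366 = 13514 days.
Total: 174 + 13514 + 155 = 13843 days.
13843 mod 7 = 4, so 4 days after Sunday is Thursday.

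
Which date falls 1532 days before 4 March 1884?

24 December 1879

Count 1532 days before March 4, 1884:
December 24, 1879 → December 24, 1880: 366 days (1880 is a leap year).
December 24, 1880 → December 24, 1881: 365 days.
December 24, 1881 → December 24, 1882: 365 days.
December 24, 1882 → December 24, 1883: 365 days.
December 1883: 31 − 24 = 7 days remain.
Then January (31), February 1884 (29): 31 + 29 = 60 days.
March 1–4, 1884: 4 days.
Residual: 71 days.
Total: 1532 days.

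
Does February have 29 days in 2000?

Yes

2000 is a leap year (divisible by 400).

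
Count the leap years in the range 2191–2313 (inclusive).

Years divisible by 4: 2192, 2196, …, 2312 — 31 in all.
Of these, 2200, 2300 are divisible by 100 but not 400, so not leap.
Leap years: 31 − 2 = 29.

29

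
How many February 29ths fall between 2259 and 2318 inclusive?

Years divisible by 4: 2260, 2264, …, 2316 — 15 in all.
Of these, 2300 is divisible by 100 but not 400, so not leap.
Leap years: 15 − 1 = 14.

14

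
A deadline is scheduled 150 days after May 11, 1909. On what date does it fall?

October 8, 1909

Count 150 days after May 11, 1909:
May 1909: 31 − 11 = 20 days remain.
Then June (30), July (31), August (31), September (30): 30 + 31 + 31 + 30 = 122 days.
October 1–8, 1909: 8 days.
Total: 20 + 122 + 8 = 150 days.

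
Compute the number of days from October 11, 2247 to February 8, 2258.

Day-of-year of October 11, 2247: 284.
Day-of-year of February 8, 2258: 39.
2247 has 365 days, so 365 − 284 = 81 days remain in 2247.
Full years 2248–2257: 7 common + 3 leap = 7×365 + 3×366 = 3653 days.
Total: 81 + 3653 + 39 = 3773 days.

3773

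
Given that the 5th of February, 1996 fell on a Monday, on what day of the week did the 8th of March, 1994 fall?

Count forward from the earlier date (March 8, 1994) to the later (February 5, 1996):
March 8, 1994 → March 8, 1995: 365 days.
March 1995: 31 − 8 = 23 days remain.
Then 10 full months totalling 306 days.
February 1–5, 1996: 5 days (1996 is a leap year).
Residual: 334 days.
Total: 699 days.
699 mod 7 = 6, so 6 days before Monday is Tuesday.

Tuesday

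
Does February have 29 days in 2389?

2389 is not a leap year.

No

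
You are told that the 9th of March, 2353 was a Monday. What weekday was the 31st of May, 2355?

Tuesday

March 9, 2353 → March 9, 2354: 365 days.
March 9, 2354 → March 9, 2355: 365 days.
March 2355: 31 − 9 = 22 days remain.
Then April (30): 30 days.
May 1–31, 2355: 31 days.
Residual: 83 days.
Total: 813 days.
813 mod 7 = 1, so 1 day after Monday is Tuesday.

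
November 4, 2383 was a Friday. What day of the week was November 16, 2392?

Day-of-year of November 4, 2383: 308.
Day-of-year of November 16, 2392: 321.
2383 has 365 days, so 365 − 308 = 57 days remain in 2383.
Full years 2384–2391: 6 common + 2 leap = 6×365 + 2×366 = 2922 days.
Total: 57 + 2922 + 321 = 3300 days.
3300 mod 7 = 3, so 3 days after Friday is Monday.

Monday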